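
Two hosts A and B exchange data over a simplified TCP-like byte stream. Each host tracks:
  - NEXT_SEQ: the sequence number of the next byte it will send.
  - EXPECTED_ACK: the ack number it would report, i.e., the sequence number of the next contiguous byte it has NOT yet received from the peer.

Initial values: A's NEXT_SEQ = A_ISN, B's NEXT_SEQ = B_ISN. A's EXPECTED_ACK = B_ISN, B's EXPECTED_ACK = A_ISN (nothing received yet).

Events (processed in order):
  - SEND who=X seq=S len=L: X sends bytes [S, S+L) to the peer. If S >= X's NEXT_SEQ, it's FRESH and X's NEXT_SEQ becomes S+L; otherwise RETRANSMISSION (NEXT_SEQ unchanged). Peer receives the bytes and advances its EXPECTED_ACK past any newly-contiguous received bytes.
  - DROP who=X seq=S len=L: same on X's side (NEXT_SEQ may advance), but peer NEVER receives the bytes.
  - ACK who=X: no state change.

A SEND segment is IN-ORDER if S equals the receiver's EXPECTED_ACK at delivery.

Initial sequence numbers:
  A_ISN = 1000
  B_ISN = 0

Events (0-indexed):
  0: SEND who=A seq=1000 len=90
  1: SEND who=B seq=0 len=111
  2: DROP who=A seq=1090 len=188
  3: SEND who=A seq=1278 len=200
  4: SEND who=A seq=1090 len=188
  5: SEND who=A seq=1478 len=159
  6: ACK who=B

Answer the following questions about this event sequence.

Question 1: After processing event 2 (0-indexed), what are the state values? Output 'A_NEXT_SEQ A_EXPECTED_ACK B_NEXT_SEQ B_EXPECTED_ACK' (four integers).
After event 0: A_seq=1090 A_ack=0 B_seq=0 B_ack=1090
After event 1: A_seq=1090 A_ack=111 B_seq=111 B_ack=1090
After event 2: A_seq=1278 A_ack=111 B_seq=111 B_ack=1090

1278 111 111 1090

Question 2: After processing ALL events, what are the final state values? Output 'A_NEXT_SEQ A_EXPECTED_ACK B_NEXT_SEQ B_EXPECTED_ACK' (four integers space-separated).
Answer: 1637 111 111 1637

Derivation:
After event 0: A_seq=1090 A_ack=0 B_seq=0 B_ack=1090
After event 1: A_seq=1090 A_ack=111 B_seq=111 B_ack=1090
After event 2: A_seq=1278 A_ack=111 B_seq=111 B_ack=1090
After event 3: A_seq=1478 A_ack=111 B_seq=111 B_ack=1090
After event 4: A_seq=1478 A_ack=111 B_seq=111 B_ack=1478
After event 5: A_seq=1637 A_ack=111 B_seq=111 B_ack=1637
After event 6: A_seq=1637 A_ack=111 B_seq=111 B_ack=1637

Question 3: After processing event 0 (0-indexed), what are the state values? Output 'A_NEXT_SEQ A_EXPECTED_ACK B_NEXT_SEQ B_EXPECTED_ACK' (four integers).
After event 0: A_seq=1090 A_ack=0 B_seq=0 B_ack=1090

1090 0 0 1090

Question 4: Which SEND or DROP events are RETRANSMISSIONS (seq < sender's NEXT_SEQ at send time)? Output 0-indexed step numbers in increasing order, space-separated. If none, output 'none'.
Step 0: SEND seq=1000 -> fresh
Step 1: SEND seq=0 -> fresh
Step 2: DROP seq=1090 -> fresh
Step 3: SEND seq=1278 -> fresh
Step 4: SEND seq=1090 -> retransmit
Step 5: SEND seq=1478 -> fresh

Answer: 4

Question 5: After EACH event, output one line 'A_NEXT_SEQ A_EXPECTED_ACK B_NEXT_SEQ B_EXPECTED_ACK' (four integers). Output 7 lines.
1090 0 0 1090
1090 111 111 1090
1278 111 111 1090
1478 111 111 1090
1478 111 111 1478
1637 111 111 1637
1637 111 111 1637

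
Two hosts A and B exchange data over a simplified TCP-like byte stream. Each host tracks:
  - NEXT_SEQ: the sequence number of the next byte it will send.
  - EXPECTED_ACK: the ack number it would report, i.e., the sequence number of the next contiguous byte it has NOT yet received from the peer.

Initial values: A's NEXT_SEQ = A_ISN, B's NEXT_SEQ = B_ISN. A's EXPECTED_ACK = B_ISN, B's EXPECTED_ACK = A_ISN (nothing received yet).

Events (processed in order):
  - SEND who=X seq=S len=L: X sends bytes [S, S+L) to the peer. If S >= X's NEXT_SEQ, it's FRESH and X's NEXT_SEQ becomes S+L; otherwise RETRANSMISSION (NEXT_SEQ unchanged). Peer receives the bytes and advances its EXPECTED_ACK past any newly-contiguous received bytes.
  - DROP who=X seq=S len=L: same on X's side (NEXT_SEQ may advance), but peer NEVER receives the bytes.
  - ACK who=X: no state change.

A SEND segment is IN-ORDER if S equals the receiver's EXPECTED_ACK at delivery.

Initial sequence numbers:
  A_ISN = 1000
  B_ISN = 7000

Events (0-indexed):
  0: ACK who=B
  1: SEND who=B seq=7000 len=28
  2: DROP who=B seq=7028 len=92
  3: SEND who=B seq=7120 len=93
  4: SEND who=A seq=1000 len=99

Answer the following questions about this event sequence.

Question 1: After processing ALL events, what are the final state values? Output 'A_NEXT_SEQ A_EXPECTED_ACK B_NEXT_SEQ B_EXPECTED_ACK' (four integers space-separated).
Answer: 1099 7028 7213 1099

Derivation:
After event 0: A_seq=1000 A_ack=7000 B_seq=7000 B_ack=1000
After event 1: A_seq=1000 A_ack=7028 B_seq=7028 B_ack=1000
After event 2: A_seq=1000 A_ack=7028 B_seq=7120 B_ack=1000
After event 3: A_seq=1000 A_ack=7028 B_seq=7213 B_ack=1000
After event 4: A_seq=1099 A_ack=7028 B_seq=7213 B_ack=1099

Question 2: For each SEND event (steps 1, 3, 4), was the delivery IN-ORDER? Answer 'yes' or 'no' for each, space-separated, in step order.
Answer: yes no yes

Derivation:
Step 1: SEND seq=7000 -> in-order
Step 3: SEND seq=7120 -> out-of-order
Step 4: SEND seq=1000 -> in-order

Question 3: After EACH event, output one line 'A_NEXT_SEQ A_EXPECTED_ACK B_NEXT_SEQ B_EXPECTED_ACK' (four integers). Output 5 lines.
1000 7000 7000 1000
1000 7028 7028 1000
1000 7028 7120 1000
1000 7028 7213 1000
1099 7028 7213 1099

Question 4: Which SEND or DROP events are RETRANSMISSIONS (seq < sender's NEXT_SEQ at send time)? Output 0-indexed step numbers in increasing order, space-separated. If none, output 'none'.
Answer: none

Derivation:
Step 1: SEND seq=7000 -> fresh
Step 2: DROP seq=7028 -> fresh
Step 3: SEND seq=7120 -> fresh
Step 4: SEND seq=1000 -> fresh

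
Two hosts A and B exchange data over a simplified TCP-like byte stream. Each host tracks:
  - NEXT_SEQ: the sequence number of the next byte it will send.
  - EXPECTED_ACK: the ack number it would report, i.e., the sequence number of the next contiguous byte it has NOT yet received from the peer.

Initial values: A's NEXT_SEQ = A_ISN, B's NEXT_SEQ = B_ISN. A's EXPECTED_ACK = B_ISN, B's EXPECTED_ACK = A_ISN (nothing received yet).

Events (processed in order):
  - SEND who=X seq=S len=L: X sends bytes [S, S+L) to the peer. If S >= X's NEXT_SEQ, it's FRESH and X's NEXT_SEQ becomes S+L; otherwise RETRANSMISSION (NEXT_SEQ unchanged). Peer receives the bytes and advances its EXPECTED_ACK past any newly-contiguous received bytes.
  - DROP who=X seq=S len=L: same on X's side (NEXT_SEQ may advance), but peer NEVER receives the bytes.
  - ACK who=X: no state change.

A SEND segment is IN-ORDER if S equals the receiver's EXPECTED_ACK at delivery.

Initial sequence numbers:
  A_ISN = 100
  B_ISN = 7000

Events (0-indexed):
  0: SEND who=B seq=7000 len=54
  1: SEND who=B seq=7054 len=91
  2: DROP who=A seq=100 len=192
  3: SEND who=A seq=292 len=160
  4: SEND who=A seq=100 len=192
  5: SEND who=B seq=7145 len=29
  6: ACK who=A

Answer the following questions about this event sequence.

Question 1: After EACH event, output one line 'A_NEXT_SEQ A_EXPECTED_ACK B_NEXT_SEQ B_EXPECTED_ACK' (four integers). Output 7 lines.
100 7054 7054 100
100 7145 7145 100
292 7145 7145 100
452 7145 7145 100
452 7145 7145 452
452 7174 7174 452
452 7174 7174 452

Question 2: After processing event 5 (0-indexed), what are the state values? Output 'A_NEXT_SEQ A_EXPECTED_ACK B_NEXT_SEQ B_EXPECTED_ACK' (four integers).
After event 0: A_seq=100 A_ack=7054 B_seq=7054 B_ack=100
After event 1: A_seq=100 A_ack=7145 B_seq=7145 B_ack=100
After event 2: A_seq=292 A_ack=7145 B_seq=7145 B_ack=100
After event 3: A_seq=452 A_ack=7145 B_seq=7145 B_ack=100
After event 4: A_seq=452 A_ack=7145 B_seq=7145 B_ack=452
After event 5: A_seq=452 A_ack=7174 B_seq=7174 B_ack=452

452 7174 7174 452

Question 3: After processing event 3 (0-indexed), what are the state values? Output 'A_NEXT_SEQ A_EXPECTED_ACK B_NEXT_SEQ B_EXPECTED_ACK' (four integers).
After event 0: A_seq=100 A_ack=7054 B_seq=7054 B_ack=100
After event 1: A_seq=100 A_ack=7145 B_seq=7145 B_ack=100
After event 2: A_seq=292 A_ack=7145 B_seq=7145 B_ack=100
After event 3: A_seq=452 A_ack=7145 B_seq=7145 B_ack=100

452 7145 7145 100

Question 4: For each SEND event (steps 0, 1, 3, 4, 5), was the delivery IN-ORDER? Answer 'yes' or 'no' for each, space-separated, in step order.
Step 0: SEND seq=7000 -> in-order
Step 1: SEND seq=7054 -> in-order
Step 3: SEND seq=292 -> out-of-order
Step 4: SEND seq=100 -> in-order
Step 5: SEND seq=7145 -> in-order

Answer: yes yes no yes yes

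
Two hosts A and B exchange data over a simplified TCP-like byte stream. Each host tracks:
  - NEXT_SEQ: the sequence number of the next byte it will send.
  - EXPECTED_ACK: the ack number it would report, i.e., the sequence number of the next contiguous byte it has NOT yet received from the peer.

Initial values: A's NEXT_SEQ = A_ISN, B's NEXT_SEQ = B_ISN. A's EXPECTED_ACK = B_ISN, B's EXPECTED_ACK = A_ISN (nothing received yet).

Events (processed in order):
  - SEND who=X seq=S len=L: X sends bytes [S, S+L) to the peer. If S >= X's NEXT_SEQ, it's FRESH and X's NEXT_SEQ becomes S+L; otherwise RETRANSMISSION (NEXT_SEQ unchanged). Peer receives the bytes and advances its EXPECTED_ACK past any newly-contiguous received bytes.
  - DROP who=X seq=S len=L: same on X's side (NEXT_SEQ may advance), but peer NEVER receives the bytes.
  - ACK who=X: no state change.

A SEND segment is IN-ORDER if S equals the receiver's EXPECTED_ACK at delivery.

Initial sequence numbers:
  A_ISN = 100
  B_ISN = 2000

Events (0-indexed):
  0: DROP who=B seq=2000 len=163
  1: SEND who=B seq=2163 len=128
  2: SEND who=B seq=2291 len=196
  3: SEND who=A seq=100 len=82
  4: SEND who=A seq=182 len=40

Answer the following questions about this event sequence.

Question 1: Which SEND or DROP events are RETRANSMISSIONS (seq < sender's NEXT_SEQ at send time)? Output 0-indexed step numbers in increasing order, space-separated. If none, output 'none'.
Answer: none

Derivation:
Step 0: DROP seq=2000 -> fresh
Step 1: SEND seq=2163 -> fresh
Step 2: SEND seq=2291 -> fresh
Step 3: SEND seq=100 -> fresh
Step 4: SEND seq=182 -> fresh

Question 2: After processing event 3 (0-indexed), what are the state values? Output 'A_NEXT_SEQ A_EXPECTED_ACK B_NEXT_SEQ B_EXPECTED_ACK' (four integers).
After event 0: A_seq=100 A_ack=2000 B_seq=2163 B_ack=100
After event 1: A_seq=100 A_ack=2000 B_seq=2291 B_ack=100
After event 2: A_seq=100 A_ack=2000 B_seq=2487 B_ack=100
After event 3: A_seq=182 A_ack=2000 B_seq=2487 B_ack=182

182 2000 2487 182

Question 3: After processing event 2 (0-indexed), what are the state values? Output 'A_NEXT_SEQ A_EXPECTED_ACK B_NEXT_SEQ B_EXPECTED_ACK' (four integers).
After event 0: A_seq=100 A_ack=2000 B_seq=2163 B_ack=100
After event 1: A_seq=100 A_ack=2000 B_seq=2291 B_ack=100
After event 2: A_seq=100 A_ack=2000 B_seq=2487 B_ack=100

100 2000 2487 100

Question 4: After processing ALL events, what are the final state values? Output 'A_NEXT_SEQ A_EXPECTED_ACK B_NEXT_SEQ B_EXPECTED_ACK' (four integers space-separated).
After event 0: A_seq=100 A_ack=2000 B_seq=2163 B_ack=100
After event 1: A_seq=100 A_ack=2000 B_seq=2291 B_ack=100
After event 2: A_seq=100 A_ack=2000 B_seq=2487 B_ack=100
After event 3: A_seq=182 A_ack=2000 B_seq=2487 B_ack=182
After event 4: A_seq=222 A_ack=2000 B_seq=2487 B_ack=222

Answer: 222 2000 2487 222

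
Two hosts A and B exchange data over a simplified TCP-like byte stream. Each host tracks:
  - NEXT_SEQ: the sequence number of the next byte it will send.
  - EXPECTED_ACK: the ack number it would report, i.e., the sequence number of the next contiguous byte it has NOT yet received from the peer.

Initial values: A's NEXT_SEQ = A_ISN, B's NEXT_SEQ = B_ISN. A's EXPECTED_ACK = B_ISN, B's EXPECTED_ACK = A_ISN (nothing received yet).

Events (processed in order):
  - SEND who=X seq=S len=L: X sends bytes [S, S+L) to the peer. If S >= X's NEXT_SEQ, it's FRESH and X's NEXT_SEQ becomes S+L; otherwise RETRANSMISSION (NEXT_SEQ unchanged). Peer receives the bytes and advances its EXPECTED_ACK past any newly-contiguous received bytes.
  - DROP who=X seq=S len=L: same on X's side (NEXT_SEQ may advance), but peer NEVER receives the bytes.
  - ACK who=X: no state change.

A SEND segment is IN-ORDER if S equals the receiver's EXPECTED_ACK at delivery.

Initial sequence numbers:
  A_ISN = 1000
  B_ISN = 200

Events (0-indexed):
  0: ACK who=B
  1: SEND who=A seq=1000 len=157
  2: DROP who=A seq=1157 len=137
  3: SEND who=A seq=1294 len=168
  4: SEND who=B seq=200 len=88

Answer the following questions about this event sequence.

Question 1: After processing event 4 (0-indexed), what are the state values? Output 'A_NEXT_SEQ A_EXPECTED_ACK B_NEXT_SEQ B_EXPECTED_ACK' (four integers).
After event 0: A_seq=1000 A_ack=200 B_seq=200 B_ack=1000
After event 1: A_seq=1157 A_ack=200 B_seq=200 B_ack=1157
After event 2: A_seq=1294 A_ack=200 B_seq=200 B_ack=1157
After event 3: A_seq=1462 A_ack=200 B_seq=200 B_ack=1157
After event 4: A_seq=1462 A_ack=288 B_seq=288 B_ack=1157

1462 288 288 1157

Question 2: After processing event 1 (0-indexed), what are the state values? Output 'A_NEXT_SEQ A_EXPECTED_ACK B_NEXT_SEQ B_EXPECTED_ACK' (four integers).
After event 0: A_seq=1000 A_ack=200 B_seq=200 B_ack=1000
After event 1: A_seq=1157 A_ack=200 B_seq=200 B_ack=1157

1157 200 200 1157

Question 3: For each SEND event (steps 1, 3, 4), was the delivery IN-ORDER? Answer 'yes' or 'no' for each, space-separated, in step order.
Answer: yes no yes

Derivation:
Step 1: SEND seq=1000 -> in-order
Step 3: SEND seq=1294 -> out-of-order
Step 4: SEND seq=200 -> in-order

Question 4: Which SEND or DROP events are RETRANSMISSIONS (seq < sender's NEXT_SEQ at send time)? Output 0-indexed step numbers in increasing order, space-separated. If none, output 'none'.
Answer: none

Derivation:
Step 1: SEND seq=1000 -> fresh
Step 2: DROP seq=1157 -> fresh
Step 3: SEND seq=1294 -> fresh
Step 4: SEND seq=200 -> fresh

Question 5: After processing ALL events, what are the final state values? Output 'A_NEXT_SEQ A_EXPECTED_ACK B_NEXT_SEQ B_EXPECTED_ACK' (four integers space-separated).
Answer: 1462 288 288 1157

Derivation:
After event 0: A_seq=1000 A_ack=200 B_seq=200 B_ack=1000
After event 1: A_seq=1157 A_ack=200 B_seq=200 B_ack=1157
After event 2: A_seq=1294 A_ack=200 B_seq=200 B_ack=1157
After event 3: A_seq=1462 A_ack=200 B_seq=200 B_ack=1157
After event 4: A_seq=1462 A_ack=288 B_seq=288 B_ack=1157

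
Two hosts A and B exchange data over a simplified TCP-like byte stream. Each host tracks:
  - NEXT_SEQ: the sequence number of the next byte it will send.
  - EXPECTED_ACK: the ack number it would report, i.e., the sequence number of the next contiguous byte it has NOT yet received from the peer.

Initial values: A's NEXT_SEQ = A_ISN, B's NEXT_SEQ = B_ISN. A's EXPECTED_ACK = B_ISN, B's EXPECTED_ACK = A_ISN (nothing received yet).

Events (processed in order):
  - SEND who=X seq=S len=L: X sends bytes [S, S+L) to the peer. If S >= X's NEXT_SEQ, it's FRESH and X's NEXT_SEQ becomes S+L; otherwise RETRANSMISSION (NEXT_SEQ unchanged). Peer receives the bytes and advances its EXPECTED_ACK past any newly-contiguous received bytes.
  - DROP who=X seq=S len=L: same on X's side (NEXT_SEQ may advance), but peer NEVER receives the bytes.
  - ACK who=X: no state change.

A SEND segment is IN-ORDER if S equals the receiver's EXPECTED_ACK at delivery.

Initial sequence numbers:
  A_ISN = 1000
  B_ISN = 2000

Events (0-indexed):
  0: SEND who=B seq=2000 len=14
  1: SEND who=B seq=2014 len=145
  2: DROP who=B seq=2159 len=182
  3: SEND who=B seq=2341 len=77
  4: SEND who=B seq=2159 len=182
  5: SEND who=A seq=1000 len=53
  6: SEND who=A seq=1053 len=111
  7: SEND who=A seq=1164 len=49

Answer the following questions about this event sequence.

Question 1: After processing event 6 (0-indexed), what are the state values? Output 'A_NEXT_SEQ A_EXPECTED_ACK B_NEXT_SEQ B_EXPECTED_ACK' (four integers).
After event 0: A_seq=1000 A_ack=2014 B_seq=2014 B_ack=1000
After event 1: A_seq=1000 A_ack=2159 B_seq=2159 B_ack=1000
After event 2: A_seq=1000 A_ack=2159 B_seq=2341 B_ack=1000
After event 3: A_seq=1000 A_ack=2159 B_seq=2418 B_ack=1000
After event 4: A_seq=1000 A_ack=2418 B_seq=2418 B_ack=1000
After event 5: A_seq=1053 A_ack=2418 B_seq=2418 B_ack=1053
After event 6: A_seq=1164 A_ack=2418 B_seq=2418 B_ack=1164

1164 2418 2418 1164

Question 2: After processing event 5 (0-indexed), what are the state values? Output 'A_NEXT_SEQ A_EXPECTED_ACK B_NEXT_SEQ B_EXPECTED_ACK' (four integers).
After event 0: A_seq=1000 A_ack=2014 B_seq=2014 B_ack=1000
After event 1: A_seq=1000 A_ack=2159 B_seq=2159 B_ack=1000
After event 2: A_seq=1000 A_ack=2159 B_seq=2341 B_ack=1000
After event 3: A_seq=1000 A_ack=2159 B_seq=2418 B_ack=1000
After event 4: A_seq=1000 A_ack=2418 B_seq=2418 B_ack=1000
After event 5: A_seq=1053 A_ack=2418 B_seq=2418 B_ack=1053

1053 2418 2418 1053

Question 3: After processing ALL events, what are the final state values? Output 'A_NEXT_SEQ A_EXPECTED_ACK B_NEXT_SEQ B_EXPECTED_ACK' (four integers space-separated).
After event 0: A_seq=1000 A_ack=2014 B_seq=2014 B_ack=1000
After event 1: A_seq=1000 A_ack=2159 B_seq=2159 B_ack=1000
After event 2: A_seq=1000 A_ack=2159 B_seq=2341 B_ack=1000
After event 3: A_seq=1000 A_ack=2159 B_seq=2418 B_ack=1000
After event 4: A_seq=1000 A_ack=2418 B_seq=2418 B_ack=1000
After event 5: A_seq=1053 A_ack=2418 B_seq=2418 B_ack=1053
After event 6: A_seq=1164 A_ack=2418 B_seq=2418 B_ack=1164
After event 7: A_seq=1213 A_ack=2418 B_seq=2418 B_ack=1213

Answer: 1213 2418 2418 1213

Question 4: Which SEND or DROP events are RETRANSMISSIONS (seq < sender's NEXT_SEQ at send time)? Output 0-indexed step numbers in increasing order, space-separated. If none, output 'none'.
Answer: 4

Derivation:
Step 0: SEND seq=2000 -> fresh
Step 1: SEND seq=2014 -> fresh
Step 2: DROP seq=2159 -> fresh
Step 3: SEND seq=2341 -> fresh
Step 4: SEND seq=2159 -> retransmit
Step 5: SEND seq=1000 -> fresh
Step 6: SEND seq=1053 -> fresh
Step 7: SEND seq=1164 -> fresh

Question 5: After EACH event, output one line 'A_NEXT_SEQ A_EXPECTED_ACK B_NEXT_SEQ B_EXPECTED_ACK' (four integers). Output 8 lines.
1000 2014 2014 1000
1000 2159 2159 1000
1000 2159 2341 1000
1000 2159 2418 1000
1000 2418 2418 1000
1053 2418 2418 1053
1164 2418 2418 1164
1213 2418 2418 1213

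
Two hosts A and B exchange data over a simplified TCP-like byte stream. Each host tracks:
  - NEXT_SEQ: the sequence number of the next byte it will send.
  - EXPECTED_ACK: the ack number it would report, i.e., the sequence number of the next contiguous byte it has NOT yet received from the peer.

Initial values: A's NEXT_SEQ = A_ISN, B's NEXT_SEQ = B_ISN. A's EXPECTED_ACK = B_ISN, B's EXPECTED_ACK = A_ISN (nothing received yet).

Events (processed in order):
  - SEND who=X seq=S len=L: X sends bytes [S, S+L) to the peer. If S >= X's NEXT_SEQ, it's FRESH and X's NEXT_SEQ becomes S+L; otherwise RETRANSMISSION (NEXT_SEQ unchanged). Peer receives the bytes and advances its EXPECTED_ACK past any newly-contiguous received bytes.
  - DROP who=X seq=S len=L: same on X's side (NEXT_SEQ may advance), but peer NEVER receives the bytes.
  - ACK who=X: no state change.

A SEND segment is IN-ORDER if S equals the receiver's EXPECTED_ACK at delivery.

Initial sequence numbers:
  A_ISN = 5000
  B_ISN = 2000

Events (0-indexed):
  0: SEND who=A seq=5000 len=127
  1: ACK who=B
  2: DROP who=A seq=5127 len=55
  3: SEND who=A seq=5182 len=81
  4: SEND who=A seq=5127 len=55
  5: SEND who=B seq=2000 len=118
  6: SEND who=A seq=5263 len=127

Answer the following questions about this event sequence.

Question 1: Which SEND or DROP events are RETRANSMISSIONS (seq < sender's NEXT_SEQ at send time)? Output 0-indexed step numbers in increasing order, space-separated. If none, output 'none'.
Answer: 4

Derivation:
Step 0: SEND seq=5000 -> fresh
Step 2: DROP seq=5127 -> fresh
Step 3: SEND seq=5182 -> fresh
Step 4: SEND seq=5127 -> retransmit
Step 5: SEND seq=2000 -> fresh
Step 6: SEND seq=5263 -> fresh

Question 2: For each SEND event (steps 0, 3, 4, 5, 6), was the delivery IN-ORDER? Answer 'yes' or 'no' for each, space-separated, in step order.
Answer: yes no yes yes yes

Derivation:
Step 0: SEND seq=5000 -> in-order
Step 3: SEND seq=5182 -> out-of-order
Step 4: SEND seq=5127 -> in-order
Step 5: SEND seq=2000 -> in-order
Step 6: SEND seq=5263 -> in-order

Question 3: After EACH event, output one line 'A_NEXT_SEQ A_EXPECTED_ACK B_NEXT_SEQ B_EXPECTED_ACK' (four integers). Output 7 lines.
5127 2000 2000 5127
5127 2000 2000 5127
5182 2000 2000 5127
5263 2000 2000 5127
5263 2000 2000 5263
5263 2118 2118 5263
5390 2118 2118 5390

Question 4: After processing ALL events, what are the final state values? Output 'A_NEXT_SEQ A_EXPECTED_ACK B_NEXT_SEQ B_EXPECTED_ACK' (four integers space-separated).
After event 0: A_seq=5127 A_ack=2000 B_seq=2000 B_ack=5127
After event 1: A_seq=5127 A_ack=2000 B_seq=2000 B_ack=5127
After event 2: A_seq=5182 A_ack=2000 B_seq=2000 B_ack=5127
After event 3: A_seq=5263 A_ack=2000 B_seq=2000 B_ack=5127
After event 4: A_seq=5263 A_ack=2000 B_seq=2000 B_ack=5263
After event 5: A_seq=5263 A_ack=2118 B_seq=2118 B_ack=5263
After event 6: A_seq=5390 A_ack=2118 B_seq=2118 B_ack=5390

Answer: 5390 2118 2118 5390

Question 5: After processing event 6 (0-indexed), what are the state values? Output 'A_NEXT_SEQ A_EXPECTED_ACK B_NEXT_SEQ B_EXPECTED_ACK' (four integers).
After event 0: A_seq=5127 A_ack=2000 B_seq=2000 B_ack=5127
After event 1: A_seq=5127 A_ack=2000 B_seq=2000 B_ack=5127
After event 2: A_seq=5182 A_ack=2000 B_seq=2000 B_ack=5127
After event 3: A_seq=5263 A_ack=2000 B_seq=2000 B_ack=5127
After event 4: A_seq=5263 A_ack=2000 B_seq=2000 B_ack=5263
After event 5: A_seq=5263 A_ack=2118 B_seq=2118 B_ack=5263
After event 6: A_seq=5390 A_ack=2118 B_seq=2118 B_ack=5390

5390 2118 2118 5390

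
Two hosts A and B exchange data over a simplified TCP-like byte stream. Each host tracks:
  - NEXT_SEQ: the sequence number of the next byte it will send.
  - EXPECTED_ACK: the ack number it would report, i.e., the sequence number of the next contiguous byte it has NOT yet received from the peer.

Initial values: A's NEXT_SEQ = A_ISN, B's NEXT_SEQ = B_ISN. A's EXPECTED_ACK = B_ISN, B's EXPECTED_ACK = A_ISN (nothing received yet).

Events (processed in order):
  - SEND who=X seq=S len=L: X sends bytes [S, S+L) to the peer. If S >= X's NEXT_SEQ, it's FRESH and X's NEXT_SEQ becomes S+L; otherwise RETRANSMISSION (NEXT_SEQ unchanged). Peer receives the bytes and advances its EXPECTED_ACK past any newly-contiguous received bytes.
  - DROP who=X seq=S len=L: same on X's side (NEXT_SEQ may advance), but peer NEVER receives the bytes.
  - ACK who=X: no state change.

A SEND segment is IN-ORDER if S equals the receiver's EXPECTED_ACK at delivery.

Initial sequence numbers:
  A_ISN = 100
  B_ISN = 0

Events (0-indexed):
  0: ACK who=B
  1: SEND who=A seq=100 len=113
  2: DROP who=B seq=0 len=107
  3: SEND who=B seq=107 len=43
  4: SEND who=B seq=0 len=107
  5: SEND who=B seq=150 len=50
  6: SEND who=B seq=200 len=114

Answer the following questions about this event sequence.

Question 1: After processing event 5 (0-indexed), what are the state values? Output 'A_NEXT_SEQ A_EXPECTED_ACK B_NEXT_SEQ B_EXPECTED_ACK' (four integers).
After event 0: A_seq=100 A_ack=0 B_seq=0 B_ack=100
After event 1: A_seq=213 A_ack=0 B_seq=0 B_ack=213
After event 2: A_seq=213 A_ack=0 B_seq=107 B_ack=213
After event 3: A_seq=213 A_ack=0 B_seq=150 B_ack=213
After event 4: A_seq=213 A_ack=150 B_seq=150 B_ack=213
After event 5: A_seq=213 A_ack=200 B_seq=200 B_ack=213

213 200 200 213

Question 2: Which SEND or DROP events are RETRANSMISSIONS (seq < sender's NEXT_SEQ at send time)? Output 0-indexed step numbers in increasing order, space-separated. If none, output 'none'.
Answer: 4

Derivation:
Step 1: SEND seq=100 -> fresh
Step 2: DROP seq=0 -> fresh
Step 3: SEND seq=107 -> fresh
Step 4: SEND seq=0 -> retransmit
Step 5: SEND seq=150 -> fresh
Step 6: SEND seq=200 -> fresh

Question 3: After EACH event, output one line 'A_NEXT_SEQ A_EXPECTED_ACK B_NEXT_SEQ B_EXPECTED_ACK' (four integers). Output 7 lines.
100 0 0 100
213 0 0 213
213 0 107 213
213 0 150 213
213 150 150 213
213 200 200 213
213 314 314 213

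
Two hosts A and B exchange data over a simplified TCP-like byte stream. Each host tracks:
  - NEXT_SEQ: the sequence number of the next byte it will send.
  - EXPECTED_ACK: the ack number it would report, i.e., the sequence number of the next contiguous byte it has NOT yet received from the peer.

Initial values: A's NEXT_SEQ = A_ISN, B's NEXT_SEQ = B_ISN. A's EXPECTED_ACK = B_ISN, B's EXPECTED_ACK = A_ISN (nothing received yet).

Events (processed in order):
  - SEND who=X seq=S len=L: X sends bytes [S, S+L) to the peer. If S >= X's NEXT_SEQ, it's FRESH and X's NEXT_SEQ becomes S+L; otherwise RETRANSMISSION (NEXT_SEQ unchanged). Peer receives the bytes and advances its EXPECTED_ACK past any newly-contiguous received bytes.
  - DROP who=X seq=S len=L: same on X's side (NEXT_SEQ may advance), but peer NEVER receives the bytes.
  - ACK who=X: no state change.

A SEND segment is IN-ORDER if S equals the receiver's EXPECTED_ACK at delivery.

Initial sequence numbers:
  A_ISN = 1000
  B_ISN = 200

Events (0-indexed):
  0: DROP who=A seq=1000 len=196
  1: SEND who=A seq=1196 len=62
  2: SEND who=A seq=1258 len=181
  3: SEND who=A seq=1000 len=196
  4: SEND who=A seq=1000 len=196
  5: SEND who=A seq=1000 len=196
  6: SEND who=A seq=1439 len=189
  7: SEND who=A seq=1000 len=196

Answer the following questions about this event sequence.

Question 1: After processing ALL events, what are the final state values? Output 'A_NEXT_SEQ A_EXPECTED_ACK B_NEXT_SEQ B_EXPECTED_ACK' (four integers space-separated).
After event 0: A_seq=1196 A_ack=200 B_seq=200 B_ack=1000
After event 1: A_seq=1258 A_ack=200 B_seq=200 B_ack=1000
After event 2: A_seq=1439 A_ack=200 B_seq=200 B_ack=1000
After event 3: A_seq=1439 A_ack=200 B_seq=200 B_ack=1439
After event 4: A_seq=1439 A_ack=200 B_seq=200 B_ack=1439
After event 5: A_seq=1439 A_ack=200 B_seq=200 B_ack=1439
After event 6: A_seq=1628 A_ack=200 B_seq=200 B_ack=1628
After event 7: A_seq=1628 A_ack=200 B_seq=200 B_ack=1628

Answer: 1628 200 200 1628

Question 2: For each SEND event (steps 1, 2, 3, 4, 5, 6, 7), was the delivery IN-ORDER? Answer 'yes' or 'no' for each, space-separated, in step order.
Step 1: SEND seq=1196 -> out-of-order
Step 2: SEND seq=1258 -> out-of-order
Step 3: SEND seq=1000 -> in-order
Step 4: SEND seq=1000 -> out-of-order
Step 5: SEND seq=1000 -> out-of-order
Step 6: SEND seq=1439 -> in-order
Step 7: SEND seq=1000 -> out-of-order

Answer: no no yes no no yes no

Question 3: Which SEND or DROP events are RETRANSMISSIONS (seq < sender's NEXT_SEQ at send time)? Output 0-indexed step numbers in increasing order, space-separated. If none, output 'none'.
Answer: 3 4 5 7

Derivation:
Step 0: DROP seq=1000 -> fresh
Step 1: SEND seq=1196 -> fresh
Step 2: SEND seq=1258 -> fresh
Step 3: SEND seq=1000 -> retransmit
Step 4: SEND seq=1000 -> retransmit
Step 5: SEND seq=1000 -> retransmit
Step 6: SEND seq=1439 -> fresh
Step 7: SEND seq=1000 -> retransmit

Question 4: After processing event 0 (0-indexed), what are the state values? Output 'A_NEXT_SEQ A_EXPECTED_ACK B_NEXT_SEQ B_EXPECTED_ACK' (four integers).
After event 0: A_seq=1196 A_ack=200 B_seq=200 B_ack=1000

1196 200 200 1000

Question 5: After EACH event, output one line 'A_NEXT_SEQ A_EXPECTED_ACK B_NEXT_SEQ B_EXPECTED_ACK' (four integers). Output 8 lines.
1196 200 200 1000
1258 200 200 1000
1439 200 200 1000
1439 200 200 1439
1439 200 200 1439
1439 200 200 1439
1628 200 200 1628
1628 200 200 1628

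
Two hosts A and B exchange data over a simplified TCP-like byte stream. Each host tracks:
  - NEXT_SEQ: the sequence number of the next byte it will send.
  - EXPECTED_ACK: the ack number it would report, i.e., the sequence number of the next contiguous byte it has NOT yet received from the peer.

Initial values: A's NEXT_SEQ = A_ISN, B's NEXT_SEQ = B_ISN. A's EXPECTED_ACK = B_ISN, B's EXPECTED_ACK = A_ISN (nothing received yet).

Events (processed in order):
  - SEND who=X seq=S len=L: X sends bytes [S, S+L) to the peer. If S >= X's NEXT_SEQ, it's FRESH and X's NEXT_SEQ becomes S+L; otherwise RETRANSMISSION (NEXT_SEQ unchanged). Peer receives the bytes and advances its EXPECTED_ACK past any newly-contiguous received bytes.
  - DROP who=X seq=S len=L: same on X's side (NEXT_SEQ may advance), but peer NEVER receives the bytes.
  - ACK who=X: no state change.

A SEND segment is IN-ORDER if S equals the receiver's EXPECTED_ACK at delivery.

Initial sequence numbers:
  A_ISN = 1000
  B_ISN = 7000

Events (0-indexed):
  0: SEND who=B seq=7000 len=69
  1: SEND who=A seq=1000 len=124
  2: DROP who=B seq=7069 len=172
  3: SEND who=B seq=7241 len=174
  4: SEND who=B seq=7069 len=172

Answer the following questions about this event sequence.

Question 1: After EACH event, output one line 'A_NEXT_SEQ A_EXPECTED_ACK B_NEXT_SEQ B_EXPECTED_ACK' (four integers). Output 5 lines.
1000 7069 7069 1000
1124 7069 7069 1124
1124 7069 7241 1124
1124 7069 7415 1124
1124 7415 7415 1124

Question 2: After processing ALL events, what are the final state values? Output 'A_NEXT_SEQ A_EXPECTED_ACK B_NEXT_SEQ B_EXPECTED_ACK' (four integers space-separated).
Answer: 1124 7415 7415 1124

Derivation:
After event 0: A_seq=1000 A_ack=7069 B_seq=7069 B_ack=1000
After event 1: A_seq=1124 A_ack=7069 B_seq=7069 B_ack=1124
After event 2: A_seq=1124 A_ack=7069 B_seq=7241 B_ack=1124
After event 3: A_seq=1124 A_ack=7069 B_seq=7415 B_ack=1124
After event 4: A_seq=1124 A_ack=7415 B_seq=7415 B_ack=1124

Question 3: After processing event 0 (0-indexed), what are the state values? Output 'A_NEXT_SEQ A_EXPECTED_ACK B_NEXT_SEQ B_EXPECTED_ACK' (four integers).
After event 0: A_seq=1000 A_ack=7069 B_seq=7069 B_ack=1000

1000 7069 7069 1000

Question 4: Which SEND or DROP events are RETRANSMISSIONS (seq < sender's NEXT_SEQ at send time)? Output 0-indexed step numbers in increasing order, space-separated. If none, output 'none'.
Step 0: SEND seq=7000 -> fresh
Step 1: SEND seq=1000 -> fresh
Step 2: DROP seq=7069 -> fresh
Step 3: SEND seq=7241 -> fresh
Step 4: SEND seq=7069 -> retransmit

Answer: 4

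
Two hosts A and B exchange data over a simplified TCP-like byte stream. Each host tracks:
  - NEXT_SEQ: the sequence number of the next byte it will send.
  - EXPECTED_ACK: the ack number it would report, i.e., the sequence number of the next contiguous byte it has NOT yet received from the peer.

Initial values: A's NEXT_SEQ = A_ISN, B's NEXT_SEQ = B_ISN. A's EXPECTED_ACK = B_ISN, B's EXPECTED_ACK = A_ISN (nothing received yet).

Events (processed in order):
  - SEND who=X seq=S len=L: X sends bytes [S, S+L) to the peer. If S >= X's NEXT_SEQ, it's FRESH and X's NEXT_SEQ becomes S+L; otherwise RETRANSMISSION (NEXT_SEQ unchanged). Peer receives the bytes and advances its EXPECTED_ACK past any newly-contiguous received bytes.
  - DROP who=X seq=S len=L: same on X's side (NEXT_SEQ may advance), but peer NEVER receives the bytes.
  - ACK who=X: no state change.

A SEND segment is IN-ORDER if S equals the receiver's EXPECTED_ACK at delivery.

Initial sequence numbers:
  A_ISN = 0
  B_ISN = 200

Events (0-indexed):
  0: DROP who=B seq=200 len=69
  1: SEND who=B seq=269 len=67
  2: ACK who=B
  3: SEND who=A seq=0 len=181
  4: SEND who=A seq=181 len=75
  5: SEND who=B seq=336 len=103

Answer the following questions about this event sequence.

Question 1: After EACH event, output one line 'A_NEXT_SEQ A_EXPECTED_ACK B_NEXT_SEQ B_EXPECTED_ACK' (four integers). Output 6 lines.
0 200 269 0
0 200 336 0
0 200 336 0
181 200 336 181
256 200 336 256
256 200 439 256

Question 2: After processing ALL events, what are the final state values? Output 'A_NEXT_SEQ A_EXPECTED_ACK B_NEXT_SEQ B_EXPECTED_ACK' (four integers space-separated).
After event 0: A_seq=0 A_ack=200 B_seq=269 B_ack=0
After event 1: A_seq=0 A_ack=200 B_seq=336 B_ack=0
After event 2: A_seq=0 A_ack=200 B_seq=336 B_ack=0
After event 3: A_seq=181 A_ack=200 B_seq=336 B_ack=181
After event 4: A_seq=256 A_ack=200 B_seq=336 B_ack=256
After event 5: A_seq=256 A_ack=200 B_seq=439 B_ack=256

Answer: 256 200 439 256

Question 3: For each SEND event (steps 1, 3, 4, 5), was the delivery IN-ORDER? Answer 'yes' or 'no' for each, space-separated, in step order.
Answer: no yes yes no

Derivation:
Step 1: SEND seq=269 -> out-of-order
Step 3: SEND seq=0 -> in-order
Step 4: SEND seq=181 -> in-order
Step 5: SEND seq=336 -> out-of-order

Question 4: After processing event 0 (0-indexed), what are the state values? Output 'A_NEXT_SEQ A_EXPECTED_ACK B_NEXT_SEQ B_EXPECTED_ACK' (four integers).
After event 0: A_seq=0 A_ack=200 B_seq=269 B_ack=0

0 200 269 0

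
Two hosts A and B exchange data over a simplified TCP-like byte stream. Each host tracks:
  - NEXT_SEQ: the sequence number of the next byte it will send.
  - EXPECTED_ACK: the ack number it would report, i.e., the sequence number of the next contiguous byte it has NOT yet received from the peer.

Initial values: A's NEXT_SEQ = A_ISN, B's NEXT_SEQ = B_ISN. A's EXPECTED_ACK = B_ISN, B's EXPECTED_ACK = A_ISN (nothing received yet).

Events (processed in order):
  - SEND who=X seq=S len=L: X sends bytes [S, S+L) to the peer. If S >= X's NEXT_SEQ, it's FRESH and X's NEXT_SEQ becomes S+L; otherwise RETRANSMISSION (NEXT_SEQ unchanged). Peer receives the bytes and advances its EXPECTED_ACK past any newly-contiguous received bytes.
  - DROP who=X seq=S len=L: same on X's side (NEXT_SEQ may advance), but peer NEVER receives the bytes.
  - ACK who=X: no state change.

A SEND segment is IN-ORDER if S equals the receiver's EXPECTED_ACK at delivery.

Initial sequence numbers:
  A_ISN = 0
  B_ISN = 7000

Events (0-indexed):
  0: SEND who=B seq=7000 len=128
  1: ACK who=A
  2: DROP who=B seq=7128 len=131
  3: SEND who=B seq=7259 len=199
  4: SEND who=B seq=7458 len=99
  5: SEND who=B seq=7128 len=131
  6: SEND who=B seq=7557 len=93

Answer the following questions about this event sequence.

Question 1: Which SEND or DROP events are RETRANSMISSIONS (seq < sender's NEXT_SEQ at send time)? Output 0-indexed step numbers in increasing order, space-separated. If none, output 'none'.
Step 0: SEND seq=7000 -> fresh
Step 2: DROP seq=7128 -> fresh
Step 3: SEND seq=7259 -> fresh
Step 4: SEND seq=7458 -> fresh
Step 5: SEND seq=7128 -> retransmit
Step 6: SEND seq=7557 -> fresh

Answer: 5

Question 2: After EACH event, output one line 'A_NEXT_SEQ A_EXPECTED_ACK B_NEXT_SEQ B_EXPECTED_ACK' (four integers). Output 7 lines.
0 7128 7128 0
0 7128 7128 0
0 7128 7259 0
0 7128 7458 0
0 7128 7557 0
0 7557 7557 0
0 7650 7650 0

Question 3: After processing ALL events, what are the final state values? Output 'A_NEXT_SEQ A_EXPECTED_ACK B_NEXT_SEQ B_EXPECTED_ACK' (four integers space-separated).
After event 0: A_seq=0 A_ack=7128 B_seq=7128 B_ack=0
After event 1: A_seq=0 A_ack=7128 B_seq=7128 B_ack=0
After event 2: A_seq=0 A_ack=7128 B_seq=7259 B_ack=0
After event 3: A_seq=0 A_ack=7128 B_seq=7458 B_ack=0
After event 4: A_seq=0 A_ack=7128 B_seq=7557 B_ack=0
After event 5: A_seq=0 A_ack=7557 B_seq=7557 B_ack=0
After event 6: A_seq=0 A_ack=7650 B_seq=7650 B_ack=0

Answer: 0 7650 7650 0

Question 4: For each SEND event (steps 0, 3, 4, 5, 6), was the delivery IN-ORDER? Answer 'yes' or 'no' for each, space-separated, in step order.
Answer: yes no no yes yes

Derivation:
Step 0: SEND seq=7000 -> in-order
Step 3: SEND seq=7259 -> out-of-order
Step 4: SEND seq=7458 -> out-of-order
Step 5: SEND seq=7128 -> in-order
Step 6: SEND seq=7557 -> in-order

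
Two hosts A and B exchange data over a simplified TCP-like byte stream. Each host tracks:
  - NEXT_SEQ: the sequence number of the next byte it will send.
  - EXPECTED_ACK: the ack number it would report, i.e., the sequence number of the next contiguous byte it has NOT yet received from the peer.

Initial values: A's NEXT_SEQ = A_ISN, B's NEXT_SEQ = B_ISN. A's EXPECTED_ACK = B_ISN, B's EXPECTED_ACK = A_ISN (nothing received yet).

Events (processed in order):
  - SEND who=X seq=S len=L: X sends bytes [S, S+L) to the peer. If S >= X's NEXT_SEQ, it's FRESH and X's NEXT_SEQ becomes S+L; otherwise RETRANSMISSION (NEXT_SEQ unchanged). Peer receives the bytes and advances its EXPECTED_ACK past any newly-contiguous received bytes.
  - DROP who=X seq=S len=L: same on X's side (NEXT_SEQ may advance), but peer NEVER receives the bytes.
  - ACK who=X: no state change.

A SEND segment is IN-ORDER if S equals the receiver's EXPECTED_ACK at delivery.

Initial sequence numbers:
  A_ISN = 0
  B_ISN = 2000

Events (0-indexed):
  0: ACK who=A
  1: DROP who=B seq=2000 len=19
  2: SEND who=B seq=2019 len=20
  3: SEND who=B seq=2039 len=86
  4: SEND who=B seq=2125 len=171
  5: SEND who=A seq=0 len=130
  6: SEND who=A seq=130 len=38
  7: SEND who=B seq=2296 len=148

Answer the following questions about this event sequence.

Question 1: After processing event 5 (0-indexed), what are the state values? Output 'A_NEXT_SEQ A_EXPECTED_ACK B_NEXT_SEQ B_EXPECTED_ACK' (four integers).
After event 0: A_seq=0 A_ack=2000 B_seq=2000 B_ack=0
After event 1: A_seq=0 A_ack=2000 B_seq=2019 B_ack=0
After event 2: A_seq=0 A_ack=2000 B_seq=2039 B_ack=0
After event 3: A_seq=0 A_ack=2000 B_seq=2125 B_ack=0
After event 4: A_seq=0 A_ack=2000 B_seq=2296 B_ack=0
After event 5: A_seq=130 A_ack=2000 B_seq=2296 B_ack=130

130 2000 2296 130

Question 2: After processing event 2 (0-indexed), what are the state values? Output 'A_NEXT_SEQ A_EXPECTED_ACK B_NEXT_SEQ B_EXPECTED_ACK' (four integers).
After event 0: A_seq=0 A_ack=2000 B_seq=2000 B_ack=0
After event 1: A_seq=0 A_ack=2000 B_seq=2019 B_ack=0
After event 2: A_seq=0 A_ack=2000 B_seq=2039 B_ack=0

0 2000 2039 0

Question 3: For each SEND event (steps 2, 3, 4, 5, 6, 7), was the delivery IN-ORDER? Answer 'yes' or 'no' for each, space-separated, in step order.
Answer: no no no yes yes no

Derivation:
Step 2: SEND seq=2019 -> out-of-order
Step 3: SEND seq=2039 -> out-of-order
Step 4: SEND seq=2125 -> out-of-order
Step 5: SEND seq=0 -> in-order
Step 6: SEND seq=130 -> in-order
Step 7: SEND seq=2296 -> out-of-order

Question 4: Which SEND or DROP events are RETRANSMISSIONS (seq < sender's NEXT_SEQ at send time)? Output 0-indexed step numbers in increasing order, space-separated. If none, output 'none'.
Step 1: DROP seq=2000 -> fresh
Step 2: SEND seq=2019 -> fresh
Step 3: SEND seq=2039 -> fresh
Step 4: SEND seq=2125 -> fresh
Step 5: SEND seq=0 -> fresh
Step 6: SEND seq=130 -> fresh
Step 7: SEND seq=2296 -> fresh

Answer: none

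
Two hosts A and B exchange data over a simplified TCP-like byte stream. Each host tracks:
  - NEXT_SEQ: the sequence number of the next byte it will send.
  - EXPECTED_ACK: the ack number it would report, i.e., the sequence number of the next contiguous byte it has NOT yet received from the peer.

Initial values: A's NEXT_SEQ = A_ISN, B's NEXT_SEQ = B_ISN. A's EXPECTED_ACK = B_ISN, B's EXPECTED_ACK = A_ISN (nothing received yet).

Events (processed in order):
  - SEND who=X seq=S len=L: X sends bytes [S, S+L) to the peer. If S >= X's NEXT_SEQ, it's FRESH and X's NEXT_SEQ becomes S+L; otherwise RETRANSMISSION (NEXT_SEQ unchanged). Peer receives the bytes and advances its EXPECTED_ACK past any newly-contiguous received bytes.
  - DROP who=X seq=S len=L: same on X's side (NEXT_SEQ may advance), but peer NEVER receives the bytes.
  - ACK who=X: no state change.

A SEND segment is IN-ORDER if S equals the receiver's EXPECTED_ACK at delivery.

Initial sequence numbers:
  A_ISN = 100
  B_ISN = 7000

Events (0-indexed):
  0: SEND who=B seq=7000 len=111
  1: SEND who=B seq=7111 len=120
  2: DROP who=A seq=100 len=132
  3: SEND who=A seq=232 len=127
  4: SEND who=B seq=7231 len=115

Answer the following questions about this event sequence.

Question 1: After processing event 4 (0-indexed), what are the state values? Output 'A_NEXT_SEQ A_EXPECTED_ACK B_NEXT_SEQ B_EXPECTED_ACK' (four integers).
After event 0: A_seq=100 A_ack=7111 B_seq=7111 B_ack=100
After event 1: A_seq=100 A_ack=7231 B_seq=7231 B_ack=100
After event 2: A_seq=232 A_ack=7231 B_seq=7231 B_ack=100
After event 3: A_seq=359 A_ack=7231 B_seq=7231 B_ack=100
After event 4: A_seq=359 A_ack=7346 B_seq=7346 B_ack=100

359 7346 7346 100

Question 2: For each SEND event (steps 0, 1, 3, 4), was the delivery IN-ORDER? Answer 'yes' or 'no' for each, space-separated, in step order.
Answer: yes yes no yes

Derivation:
Step 0: SEND seq=7000 -> in-order
Step 1: SEND seq=7111 -> in-order
Step 3: SEND seq=232 -> out-of-order
Step 4: SEND seq=7231 -> in-order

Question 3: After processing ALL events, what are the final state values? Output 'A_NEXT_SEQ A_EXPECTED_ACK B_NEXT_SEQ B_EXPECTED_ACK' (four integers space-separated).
Answer: 359 7346 7346 100

Derivation:
After event 0: A_seq=100 A_ack=7111 B_seq=7111 B_ack=100
After event 1: A_seq=100 A_ack=7231 B_seq=7231 B_ack=100
After event 2: A_seq=232 A_ack=7231 B_seq=7231 B_ack=100
After event 3: A_seq=359 A_ack=7231 B_seq=7231 B_ack=100
After event 4: A_seq=359 A_ack=7346 B_seq=7346 B_ack=100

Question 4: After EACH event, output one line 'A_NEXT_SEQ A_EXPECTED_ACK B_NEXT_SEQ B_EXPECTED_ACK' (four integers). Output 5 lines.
100 7111 7111 100
100 7231 7231 100
232 7231 7231 100
359 7231 7231 100
359 7346 7346 100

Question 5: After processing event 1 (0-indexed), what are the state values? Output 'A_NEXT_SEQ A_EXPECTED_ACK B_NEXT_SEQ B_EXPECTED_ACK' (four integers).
After event 0: A_seq=100 A_ack=7111 B_seq=7111 B_ack=100
After event 1: A_seq=100 A_ack=7231 B_seq=7231 B_ack=100

100 7231 7231 100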